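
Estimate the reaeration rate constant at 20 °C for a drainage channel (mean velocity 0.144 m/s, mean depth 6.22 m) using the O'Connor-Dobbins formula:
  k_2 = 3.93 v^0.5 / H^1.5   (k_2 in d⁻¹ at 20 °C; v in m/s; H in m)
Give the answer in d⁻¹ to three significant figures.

k_2 ≈ 0.0961 d⁻¹

k_2 = 3.93 × 0.144^0.5 / 6.22^1.5 = 3.93 × 0.3795 / 15.51 = 0.09614 d⁻¹.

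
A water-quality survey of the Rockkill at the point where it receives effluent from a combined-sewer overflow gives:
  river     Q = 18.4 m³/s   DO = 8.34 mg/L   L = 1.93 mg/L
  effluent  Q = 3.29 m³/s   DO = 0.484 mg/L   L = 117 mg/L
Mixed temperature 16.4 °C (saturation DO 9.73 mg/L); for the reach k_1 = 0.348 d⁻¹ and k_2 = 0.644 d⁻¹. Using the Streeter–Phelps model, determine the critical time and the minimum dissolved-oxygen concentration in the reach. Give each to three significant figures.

t_c ≈ 1.67 d; minimum DO ≈ 3.88 mg/L

Mixed DO = (18.4×8.34 + 3.29×0.484)/(18.4+3.29) = 155.0/21.69 = 7.148 mg/L.
Mixed L₀ = (18.4×1.93 + 3.29×117)/(21.69) = 420.4/21.69 = 19.38 mg/L.
Initial deficit D₀ = C_s − DO₀ = 9.73 − 7.148 = 2.582 mg/L.
t_c = (1/0.2960) ln[(0.644/0.348)(1 − 2.582×0.2960/(0.348×19.38))] = 3.378 × ln(1.641) = 1.673 d.
D_c = (0.348/0.644) × 19.38 × e^(−0.348×1.673) = 0.5404 × 19.38 × 0.5586 = 5.851 mg/L.
Minimum DO = 9.73 − 5.851 = 3.879 mg/L.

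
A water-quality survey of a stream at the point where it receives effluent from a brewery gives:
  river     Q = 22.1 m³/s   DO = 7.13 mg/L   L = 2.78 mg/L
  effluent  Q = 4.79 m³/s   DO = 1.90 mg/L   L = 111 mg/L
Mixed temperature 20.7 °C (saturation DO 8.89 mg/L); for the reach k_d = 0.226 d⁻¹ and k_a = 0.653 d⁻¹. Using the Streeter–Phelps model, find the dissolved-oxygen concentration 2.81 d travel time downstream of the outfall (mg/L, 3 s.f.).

Mixed DO = (22.1×7.13 + 4.79×1.90)/(22.1+4.79) = 166.7/26.89 = 6.198 mg/L.
Mixed L₀ = (22.1×2.78 + 4.79×111)/(26.89) = 593.1/26.89 = 22.06 mg/L.
Initial deficit D₀ = C_s − DO₀ = 8.89 − 6.198 = 2.692 mg/L.
D(2.81) = [0.226×22.06/(0.653−0.226)](e^(−0.226×2.81) − e^(−0.653×2.81)) + 2.692 e^(−0.653×2.81)
= 11.67 × (0.5299 − 0.1596) + 2.692 × 0.1596 = 4.752 mg/L.
DO = 8.89 − 4.752 = 4.138 mg/L.

DO ≈ 4.14 mg/L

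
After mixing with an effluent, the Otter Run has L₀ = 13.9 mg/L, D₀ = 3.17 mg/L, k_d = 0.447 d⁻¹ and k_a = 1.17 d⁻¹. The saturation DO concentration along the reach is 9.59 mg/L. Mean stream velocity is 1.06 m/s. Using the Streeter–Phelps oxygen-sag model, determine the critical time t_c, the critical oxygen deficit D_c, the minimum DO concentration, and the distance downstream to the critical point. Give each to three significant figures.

At the critical point dD/dt = 0, so k_d L₀ e^(−k_d t) = k_a D. Substituting D(t) from the Streeter–Phelps equation and solving for t gives
t_c = ln[(k_a/k_d)(1 − D₀(k_a−k_d)/(k_d L₀))] / (k_a−k_d).
Here k_a−k_d = 0.7230 d⁻¹ and 1 − D₀(k_a−k_d)/(k_d L₀) = 1 − 3.17×0.7230/(0.447×13.9) = 0.6311, so
t_c = ln(2.617 × 0.6311) / 0.7230 = 0.5020 / 0.7230 = 0.6943 d.
L(t_c) = L₀ e^(−k_d t_c) = 13.9 × 0.7332 = 10.19 mg/L, and at the critical point k_a D_c = k_d L, so D_c = (0.447/1.17) × 10.19 = 3.894 mg/L.
Minimum DO = C_s − D_c = 9.59 − 3.894 = 5.696 mg/L.
x_c = v t_c = 1.06 m/s × 0.6943 d × 86400 s/d = 63580 m ≈ 63.6 km.

t_c ≈ 0.694 d; D_c ≈ 3.89 mg/L; min DO ≈ 5.70 mg/L; x_c ≈ 63.6 km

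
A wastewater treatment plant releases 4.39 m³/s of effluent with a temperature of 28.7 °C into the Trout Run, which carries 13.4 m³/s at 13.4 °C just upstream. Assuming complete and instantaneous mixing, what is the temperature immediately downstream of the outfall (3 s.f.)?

17.2 °C

Flow-weighted mixing: C = (Q_r C_r + Q_w C_w)/(Q_r + Q_w)
= (13.4×13.4 + 4.39×28.7)/(13.4 + 4.39) = 305.6/17.79 = 17.18 °C.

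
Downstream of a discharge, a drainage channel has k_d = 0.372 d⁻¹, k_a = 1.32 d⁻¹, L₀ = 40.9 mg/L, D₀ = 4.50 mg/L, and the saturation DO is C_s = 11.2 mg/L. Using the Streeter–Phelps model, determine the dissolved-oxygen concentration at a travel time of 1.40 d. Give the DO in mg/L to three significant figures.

k_d L₀/(k_a−k_d) = 0.372×40.9/(1.32−0.372) = 15.21/0.9480 = 16.05 mg/L.
e^(−k_d t) = e^(−0.372×1.400) = 0.5940; e^(−k_a t) = e^(−1.32×1.400) = 0.1576.
D = 16.05 × (0.5940 − 0.1576) + 4.50 × 0.1576 = 7.005 + 0.7090 = 7.714 mg/L.
DO = C_s − D = 11.2 − 7.714 = 3.486 mg/L.

DO ≈ 3.49 mg/L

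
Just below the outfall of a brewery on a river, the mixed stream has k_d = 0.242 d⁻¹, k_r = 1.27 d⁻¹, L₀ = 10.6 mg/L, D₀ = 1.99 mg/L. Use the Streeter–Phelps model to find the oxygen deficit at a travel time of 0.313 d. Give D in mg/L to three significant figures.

D ≈ 1.97 mg/L

k_d L₀/(k_r−k_d) = 0.242×10.6/(1.27−0.242) = 2.565/1.028 = 2.495 mg/L.
e^(−k_d t) = e^(−0.242×0.3130) = 0.9271; e^(−k_r t) = e^(−1.27×0.3130) = 0.6720.
D = 2.495 × (0.9271 − 0.6720) + 1.99 × 0.6720 = 0.6365 + 1.337 = 1.974 mg/L.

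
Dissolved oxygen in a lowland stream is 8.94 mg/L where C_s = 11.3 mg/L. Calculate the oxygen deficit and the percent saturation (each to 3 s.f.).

D = C_s − C = 11.3 − 8.94 = 2.36 mg/L.
% saturation = 8.94/11.3 × 100 = 79.1 %.

D ≈ 2.36 mg/L; 79.1 % saturation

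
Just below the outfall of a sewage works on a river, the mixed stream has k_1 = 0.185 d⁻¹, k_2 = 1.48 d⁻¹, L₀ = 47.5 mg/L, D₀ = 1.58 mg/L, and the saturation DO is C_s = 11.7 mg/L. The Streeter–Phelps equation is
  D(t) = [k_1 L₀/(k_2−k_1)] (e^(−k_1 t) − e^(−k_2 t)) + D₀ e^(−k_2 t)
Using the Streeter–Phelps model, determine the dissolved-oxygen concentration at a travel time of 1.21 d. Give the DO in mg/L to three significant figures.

k_1 L₀/(k_2−k_1) = 0.185×47.5/(1.48−0.185) = 8.787/1.295 = 6.786 mg/L.
e^(−k_1 t) = e^(−0.185×1.210) = 0.7994; e^(−k_2 t) = e^(−1.48×1.210) = 0.1668.
D = 6.786 × (0.7994 − 0.1668) + 1.58 × 0.1668 = 4.293 + 0.2636 = 4.556 mg/L.
DO = C_s − D = 11.7 − 4.556 = 7.144 mg/L.

DO ≈ 7.14 mg/L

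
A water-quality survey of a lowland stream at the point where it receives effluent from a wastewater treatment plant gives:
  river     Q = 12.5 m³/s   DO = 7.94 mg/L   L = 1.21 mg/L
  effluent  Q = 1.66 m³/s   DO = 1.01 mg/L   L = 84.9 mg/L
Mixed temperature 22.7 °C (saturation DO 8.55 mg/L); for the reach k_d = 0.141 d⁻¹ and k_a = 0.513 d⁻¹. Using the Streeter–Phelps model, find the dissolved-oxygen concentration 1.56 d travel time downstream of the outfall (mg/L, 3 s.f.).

DO ≈ 6.43 mg/L

Mixed DO = (12.5×7.94 + 1.66×1.01)/(12.5+1.66) = 100.9/14.16 = 7.128 mg/L.
Mixed L₀ = (12.5×1.21 + 1.66×84.9)/(14.16) = 156.1/14.16 = 11.02 mg/L.
Initial deficit D₀ = C_s − DO₀ = 8.55 − 7.128 = 1.422 mg/L.
D(1.56) = [0.141×11.02/(0.513−0.141)](e^(−0.141×1.56) − e^(−0.513×1.56)) + 1.422 e^(−0.513×1.56)
= 4.177 × (0.8026 − 0.4492) + 1.422 × 0.4492 = 2.115 mg/L.
DO = 8.55 − 2.115 = 6.435 mg/L.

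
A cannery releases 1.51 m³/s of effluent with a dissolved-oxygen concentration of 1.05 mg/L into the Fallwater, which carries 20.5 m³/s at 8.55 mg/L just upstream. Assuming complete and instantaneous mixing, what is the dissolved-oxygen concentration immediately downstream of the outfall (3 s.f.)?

Flow-weighted mixing: C = (Q_r C_r + Q_w C_w)/(Q_r + Q_w)
= (20.5×8.55 + 1.51×1.05)/(20.5 + 1.51) = 176.9/22.01 = 8.035 mg/L.

8.04 mg/L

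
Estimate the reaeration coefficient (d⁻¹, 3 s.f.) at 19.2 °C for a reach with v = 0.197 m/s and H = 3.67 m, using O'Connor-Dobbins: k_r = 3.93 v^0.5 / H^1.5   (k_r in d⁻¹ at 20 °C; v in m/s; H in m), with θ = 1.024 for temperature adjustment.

k_r ≈ 0.243 d⁻¹

k_r(20) = 3.93 × 0.197^0.5 / 3.67^1.5 = 3.93 × 0.4438 / 7.031 = 0.2481 d⁻¹.
k_r(19.2) = 0.2481 × 1.024^(19.2−20) = 0.2481 × 0.9812 = 0.2434 d⁻¹.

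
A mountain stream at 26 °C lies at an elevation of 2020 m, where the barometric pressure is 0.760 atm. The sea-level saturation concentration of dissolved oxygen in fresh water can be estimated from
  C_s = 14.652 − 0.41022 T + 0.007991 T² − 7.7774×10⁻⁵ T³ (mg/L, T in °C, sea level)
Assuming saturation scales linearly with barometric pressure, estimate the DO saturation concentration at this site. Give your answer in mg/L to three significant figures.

At sea level: C_s = 14.652 − 0.41022×26 + 0.007991×26² − 7.7774×10⁻⁵×26³ = 8.021 mg/L.
Pressure correction: C_s' = 8.021 × 0.760 = 6.096 mg/L.

C_s ≈ 6.10 mg/L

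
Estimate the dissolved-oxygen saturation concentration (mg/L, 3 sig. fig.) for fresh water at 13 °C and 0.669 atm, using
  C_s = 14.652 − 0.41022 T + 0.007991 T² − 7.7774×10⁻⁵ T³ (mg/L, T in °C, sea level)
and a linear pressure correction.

C_s ≈ 7.02 mg/L

At sea level: C_s = 14.652 − 0.41022×13 + 0.007991×13² − 7.7774×10⁻⁵×13³ = 10.50 mg/L.
Pressure correction: C_s' = 10.50 × 0.669 = 7.024 mg/L.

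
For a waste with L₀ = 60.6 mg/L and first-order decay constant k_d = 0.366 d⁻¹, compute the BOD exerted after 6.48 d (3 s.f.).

y_t = L₀(1 − e^(−k_d t)) = 60.6 × (1 − e^(−0.366×6.48))
= 60.6 × (1 − 0.09332) = 60.6 × 0.9067 = 54.94 mg/L.

y ≈ 54.9 mg/L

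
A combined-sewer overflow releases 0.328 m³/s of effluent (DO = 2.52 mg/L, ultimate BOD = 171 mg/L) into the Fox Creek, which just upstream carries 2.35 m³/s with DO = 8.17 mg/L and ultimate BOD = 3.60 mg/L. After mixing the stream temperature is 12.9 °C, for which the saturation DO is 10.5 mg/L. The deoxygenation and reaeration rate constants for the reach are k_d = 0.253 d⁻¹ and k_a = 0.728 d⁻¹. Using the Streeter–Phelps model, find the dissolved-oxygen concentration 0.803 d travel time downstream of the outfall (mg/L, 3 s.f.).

DO ≈ 5.49 mg/L

Mixed DO = (2.35×8.17 + 0.328×2.52)/(2.35+0.328) = 20.03/2.678 = 7.478 mg/L.
Mixed L₀ = (2.35×3.60 + 0.328×171)/(2.678) = 64.55/2.678 = 24.10 mg/L.
Initial deficit D₀ = C_s − DO₀ = 10.5 − 7.478 = 3.022 mg/L.
D(0.803) = [0.253×24.10/(0.728−0.253)](e^(−0.253×0.803) − e^(−0.728×0.803)) + 3.022 e^(−0.728×0.803)
= 12.84 × (0.8161 − 0.5573) + 3.022 × 0.5573 = 5.007 mg/L.
DO = 10.5 − 5.007 = 5.493 mg/L.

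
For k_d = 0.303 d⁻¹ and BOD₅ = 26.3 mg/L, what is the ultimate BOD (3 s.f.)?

BOD₅ = L₀(1 − e^(−5k_d)) ⇒ L₀ = BOD₅ / (1 − e^(−5×0.303))
= 26.3 / (1 − 0.2198) = 26.3 / 0.7802 = 33.71 mg/L.

L₀ ≈ 33.7 mg/L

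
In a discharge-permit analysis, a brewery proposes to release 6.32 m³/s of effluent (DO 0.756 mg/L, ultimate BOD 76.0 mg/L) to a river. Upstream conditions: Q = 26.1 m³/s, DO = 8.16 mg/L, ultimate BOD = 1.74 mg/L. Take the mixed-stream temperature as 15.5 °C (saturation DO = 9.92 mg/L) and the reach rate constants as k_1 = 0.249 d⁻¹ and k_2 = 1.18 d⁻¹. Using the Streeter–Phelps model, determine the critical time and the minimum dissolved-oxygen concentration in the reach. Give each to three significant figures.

t_c ≈ 0.230 d; minimum DO ≈ 6.69 mg/L

Mixed DO = (26.1×8.16 + 6.32×0.756)/(26.1+6.32) = 217.8/32.42 = 6.717 mg/L.
Mixed L₀ = (26.1×1.74 + 6.32×76.0)/(32.42) = 525.7/32.42 = 16.22 mg/L.
Initial deficit D₀ = C_s − DO₀ = 9.92 − 6.717 = 3.203 mg/L.
t_c = (1/0.9310) ln[(1.18/0.249)(1 − 3.203×0.9310/(0.249×16.22))] = 1.074 × ln(1.239) = 0.2300 d.
D_c = (0.249/1.18) × 16.22 × e^(−0.249×0.2300) = 0.2110 × 16.22 × 0.9443 = 3.231 mg/L.
Minimum DO = 9.92 − 3.231 = 6.689 mg/L.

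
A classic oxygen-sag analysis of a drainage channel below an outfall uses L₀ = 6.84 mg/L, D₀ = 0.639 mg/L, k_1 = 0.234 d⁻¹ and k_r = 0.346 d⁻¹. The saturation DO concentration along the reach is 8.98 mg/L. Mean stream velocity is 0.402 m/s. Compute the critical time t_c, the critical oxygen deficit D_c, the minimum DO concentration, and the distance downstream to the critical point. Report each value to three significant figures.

t_c = [1/(k_r−k_1)] ln[(k_r/k_1)(1 − D₀(k_r−k_1)/(k_1 L₀))]
= [1/(0.346−0.234)] ln[(0.346/0.234)(1 − 0.639×0.1120/(0.234×6.84))]
= (1/0.1120) ln[1.479 × 0.9553] = 8.929 × ln(1.413) = 8.929 × 0.3454 = 3.084 d.
L(t_c) = L₀ e^(−k_1 t_c) = 6.84 × 0.4860 = 3.324 mg/L, and at the critical point k_r D_c = k_1 L, so D_c = (0.234/0.346) × 3.324 = 2.248 mg/L.
Minimum DO = C_s − D_c = 8.98 − 2.248 = 6.732 mg/L.
x_c = v t_c = 0.402 m/s × 3.084 d × 86400 s/d = 107100 m ≈ 107 km.

t_c ≈ 3.08 d; D_c ≈ 2.25 mg/L; min DO ≈ 6.73 mg/L; x_c ≈ 107 km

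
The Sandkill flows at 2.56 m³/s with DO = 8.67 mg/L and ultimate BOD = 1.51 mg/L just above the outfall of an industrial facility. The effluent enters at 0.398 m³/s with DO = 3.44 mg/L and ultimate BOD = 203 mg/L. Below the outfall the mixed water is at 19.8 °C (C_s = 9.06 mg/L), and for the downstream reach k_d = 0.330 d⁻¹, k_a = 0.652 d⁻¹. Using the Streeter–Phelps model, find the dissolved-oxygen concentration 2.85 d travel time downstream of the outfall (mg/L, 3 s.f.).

Mixed DO = (2.56×8.67 + 0.398×3.44)/(2.56+0.398) = 23.56/2.958 = 7.966 mg/L.
Mixed L₀ = (2.56×1.51 + 0.398×203)/(2.958) = 84.66/2.958 = 28.62 mg/L.
Initial deficit D₀ = C_s − DO₀ = 9.06 − 7.966 = 1.094 mg/L.
D(2.85) = [0.330×28.62/(0.652−0.330)](e^(−0.330×2.85) − e^(−0.652×2.85)) + 1.094 e^(−0.652×2.85)
= 29.33 × (0.3904 − 0.1560) + 1.094 × 0.1560 = 7.048 mg/L.
DO = 9.06 − 7.048 = 2.012 mg/L.

DO ≈ 2.01 mg/L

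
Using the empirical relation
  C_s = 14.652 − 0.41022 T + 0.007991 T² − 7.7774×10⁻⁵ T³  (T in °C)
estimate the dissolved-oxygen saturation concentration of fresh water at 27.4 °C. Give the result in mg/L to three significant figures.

C_s = 14.652 − 0.41022×27.4 + 0.007991×27.4² − 7.7774×10⁻⁵×27.4³ = 7.811 mg/L.

C_s ≈ 7.81 mg/L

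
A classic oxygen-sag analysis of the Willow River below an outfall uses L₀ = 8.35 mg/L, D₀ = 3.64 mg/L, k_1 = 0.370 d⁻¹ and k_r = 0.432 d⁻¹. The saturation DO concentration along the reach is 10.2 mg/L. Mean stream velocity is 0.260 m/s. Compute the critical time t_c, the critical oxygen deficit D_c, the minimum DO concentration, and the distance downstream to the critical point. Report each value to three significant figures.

With k_r/k_1 = 1.168 and 1 − D₀(k_r−k_1)/(k_1 L₀) = 0.9270,
t_c = ln(1.168 × 0.9270) / (0.432 − 0.370) = ln(1.082) / 0.06200 = 0.07907/0.06200 = 1.275 d.
D_c = (k_1/k_r) L₀ e^(−k_1 t_c) = (0.370/0.432) × 8.35 × e^(−0.370×1.275) = 0.8565 × 8.35 × 0.6238 = 4.461 mg/L.
Minimum DO = C_s − D_c = 10.2 − 4.461 = 5.739 mg/L.
x_c = v t_c = 0.260 m/s × 1.275 d × 86400 s/d = 28650 m ≈ 28.6 km.

t_c ≈ 1.28 d; D_c ≈ 4.46 mg/L; min DO ≈ 5.74 mg/L; x_c ≈ 28.6 km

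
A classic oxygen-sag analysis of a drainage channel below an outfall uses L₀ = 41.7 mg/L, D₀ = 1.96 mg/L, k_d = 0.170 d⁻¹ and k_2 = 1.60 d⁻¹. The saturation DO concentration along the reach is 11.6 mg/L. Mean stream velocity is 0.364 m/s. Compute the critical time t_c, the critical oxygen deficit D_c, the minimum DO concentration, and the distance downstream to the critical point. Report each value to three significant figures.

With k_2/k_d = 9.412 and 1 − D₀(k_2−k_d)/(k_d L₀) = 0.6046,
t_c = ln(9.412 × 0.6046) / (1.60 − 0.170) = ln(5.691) / 1.430 = 1.739/1.430 = 1.216 d.
L(t_c) = L₀ e^(−k_d t_c) = 41.7 × 0.8133 = 33.91 mg/L, and at the critical point k_2 D_c = k_d L, so D_c = (0.170/1.60) × 33.91 = 3.603 mg/L.
Minimum DO = C_s − D_c = 11.6 − 3.603 = 7.997 mg/L.
x_c = v t_c = 0.364 m/s × 1.216 d × 86400 s/d = 38240 m ≈ 38.2 km.

t_c ≈ 1.22 d; D_c ≈ 3.60 mg/L; min DO ≈ 8.00 mg/L; x_c ≈ 38.2 km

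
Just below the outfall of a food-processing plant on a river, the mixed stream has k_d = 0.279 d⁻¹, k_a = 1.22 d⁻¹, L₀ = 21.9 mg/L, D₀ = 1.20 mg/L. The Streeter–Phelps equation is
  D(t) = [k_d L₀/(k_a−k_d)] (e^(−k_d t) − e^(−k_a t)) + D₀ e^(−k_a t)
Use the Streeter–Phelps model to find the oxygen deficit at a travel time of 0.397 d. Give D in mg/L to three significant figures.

k_d L₀/(k_a−k_d) = 0.279×21.9/(1.22−0.279) = 6.110/0.9410 = 6.493 mg/L.
e^(−k_d t) = e^(−0.279×0.3970) = 0.8952; e^(−k_a t) = e^(−1.22×0.3970) = 0.6161.
D = 6.493 × (0.8952 − 0.6161) + 1.20 × 0.6161 = 1.812 + 0.7393 = 2.551 mg/L.

D ≈ 2.55 mg/L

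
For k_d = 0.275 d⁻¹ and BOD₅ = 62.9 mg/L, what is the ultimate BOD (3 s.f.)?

BOD₅ = L₀(1 − e^(−5k_d)) ⇒ L₀ = BOD₅ / (1 − e^(−5×0.275))
= 62.9 / (1 − 0.2528) = 62.9 / 0.7472 = 84.19 mg/L.

L₀ ≈ 84.2 mg/L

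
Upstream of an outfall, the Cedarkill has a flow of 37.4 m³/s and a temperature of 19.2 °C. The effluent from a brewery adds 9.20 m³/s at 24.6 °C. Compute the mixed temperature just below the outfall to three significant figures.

Flow-weighted mixing: C = (Q_r C_r + Q_w C_w)/(Q_r + Q_w)
= (37.4×19.2 + 9.20×24.6)/(37.4 + 9.20) = 944.4/46.60 = 20.27 °C.

20.3 °C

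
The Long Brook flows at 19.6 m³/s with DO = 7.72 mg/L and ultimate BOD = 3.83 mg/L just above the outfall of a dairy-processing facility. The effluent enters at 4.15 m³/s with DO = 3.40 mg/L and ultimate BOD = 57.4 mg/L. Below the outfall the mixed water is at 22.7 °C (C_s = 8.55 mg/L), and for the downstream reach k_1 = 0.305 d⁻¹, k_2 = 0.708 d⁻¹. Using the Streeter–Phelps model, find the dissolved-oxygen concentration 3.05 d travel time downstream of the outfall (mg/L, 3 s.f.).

Mixed DO = (19.6×7.72 + 4.15×3.40)/(19.6+4.15) = 165.4/23.75 = 6.965 mg/L.
Mixed L₀ = (19.6×3.83 + 4.15×57.4)/(23.75) = 313.3/23.75 = 13.19 mg/L.
Initial deficit D₀ = C_s − DO₀ = 8.55 − 6.965 = 1.585 mg/L.
D(3.05) = [0.305×13.19/(0.708−0.305)](e^(−0.305×3.05) − e^(−0.708×3.05)) + 1.585 e^(−0.708×3.05)
= 9.983 × (0.3945 − 0.1154) + 1.585 × 0.1154 = 2.969 mg/L.
DO = 8.55 − 2.969 = 5.581 mg/L.

DO ≈ 5.58 mg/L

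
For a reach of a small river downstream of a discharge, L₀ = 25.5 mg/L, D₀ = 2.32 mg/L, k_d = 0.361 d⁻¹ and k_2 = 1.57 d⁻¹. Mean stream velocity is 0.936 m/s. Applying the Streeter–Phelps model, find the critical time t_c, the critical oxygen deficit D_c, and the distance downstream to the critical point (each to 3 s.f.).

t_c = [1/(k_2−k_d)] ln[(k_2/k_d)(1 − D₀(k_2−k_d)/(k_d L₀))]
= [1/(1.57−0.361)] ln[(1.57/0.361)(1 − 2.32×1.209/(0.361×25.5))]
= (1/1.209) ln[4.349 × 0.6953] = 0.8271 × ln(3.024) = 0.8271 × 1.107 = 0.9153 d.
D_c = (k_d/k_2) L₀ e^(−k_d t_c) = (0.361/1.57) × 25.5 × e^(−0.361×0.9153) = 0.2299 × 25.5 × 0.7186 = 4.214 mg/L.
x_c = v t_c = 0.936 m/s × 0.9153 d × 86400 s/d = 74020 m ≈ 74.0 km.

t_c ≈ 0.915 d; D_c ≈ 4.21 mg/L; x_c ≈ 74.0 km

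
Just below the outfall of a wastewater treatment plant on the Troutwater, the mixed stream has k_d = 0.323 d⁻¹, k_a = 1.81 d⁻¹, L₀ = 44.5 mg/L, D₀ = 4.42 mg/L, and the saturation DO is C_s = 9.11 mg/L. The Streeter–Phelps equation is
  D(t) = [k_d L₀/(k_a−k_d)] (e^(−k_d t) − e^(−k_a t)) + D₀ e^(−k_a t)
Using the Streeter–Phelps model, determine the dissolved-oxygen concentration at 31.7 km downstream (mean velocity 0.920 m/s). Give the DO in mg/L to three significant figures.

Travel time t = x/v = 31.7 km / (0.920 m/s) = 31700 m / 0.920 m/s = 34460 s = 0.3988 d.
k_d L₀/(k_a−k_d) = 0.323×44.5/(1.81−0.323) = 14.37/1.487 = 9.666 mg/L.
e^(−k_d t) = e^(−0.323×0.3988) = 0.8791; e^(−k_a t) = e^(−1.81×0.3988) = 0.4859.
D = 9.666 × (0.8791 − 0.4859) + 4.42 × 0.4859 = 3.801 + 2.148 = 5.949 mg/L.
DO = C_s − D = 9.11 − 5.949 = 3.161 mg/L.

DO ≈ 3.16 mg/L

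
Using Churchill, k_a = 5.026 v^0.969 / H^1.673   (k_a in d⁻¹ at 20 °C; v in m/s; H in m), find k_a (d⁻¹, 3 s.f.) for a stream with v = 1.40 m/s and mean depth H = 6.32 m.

k_a ≈ 0.319 d⁻¹

k_a = 5.026 × 1.40^0.969 / 6.32^1.673 = 5.026 × 1.385 / 21.86 = 0.3186 d⁻¹.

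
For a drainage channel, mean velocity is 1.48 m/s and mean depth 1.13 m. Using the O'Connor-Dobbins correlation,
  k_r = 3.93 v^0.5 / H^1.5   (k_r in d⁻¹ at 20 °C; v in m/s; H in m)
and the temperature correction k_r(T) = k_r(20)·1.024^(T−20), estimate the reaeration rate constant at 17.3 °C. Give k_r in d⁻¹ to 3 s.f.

k_r(20) = 3.93 × 1.48^0.5 / 1.13^1.5 = 3.93 × 1.217 / 1.201 = 3.980 d⁻¹.
k_r(17.3) = 3.980 × 1.024^(17.3−20) = 3.980 × 0.9380 = 3.733 d⁻¹.

k_r ≈ 3.73 d⁻¹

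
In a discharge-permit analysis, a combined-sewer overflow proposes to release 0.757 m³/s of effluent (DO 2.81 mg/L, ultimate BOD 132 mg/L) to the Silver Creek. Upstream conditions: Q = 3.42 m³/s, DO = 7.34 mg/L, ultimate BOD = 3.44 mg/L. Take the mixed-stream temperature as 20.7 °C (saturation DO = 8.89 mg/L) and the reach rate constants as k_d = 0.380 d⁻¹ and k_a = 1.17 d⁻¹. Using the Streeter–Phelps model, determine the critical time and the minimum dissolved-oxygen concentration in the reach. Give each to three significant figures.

t_c ≈ 1.17 d; minimum DO ≈ 3.31 mg/L

Mixed DO = (3.42×7.34 + 0.757×2.81)/(3.42+0.757) = 27.23/4.177 = 6.519 mg/L.
Mixed L₀ = (3.42×3.44 + 0.757×132)/(4.177) = 111.7/4.177 = 26.74 mg/L.
Initial deficit D₀ = C_s − DO₀ = 8.89 − 6.519 = 2.371 mg/L.
t_c = (1/0.7900) ln[(1.17/0.380)(1 − 2.371×0.7900/(0.380×26.74))] = 1.266 × ln(2.511) = 1.166 d.
D_c = (0.380/1.17) × 26.74 × e^(−0.380×1.166) = 0.3248 × 26.74 × 0.6422 = 5.577 mg/L.
Minimum DO = 8.89 − 5.577 = 3.313 mg/L.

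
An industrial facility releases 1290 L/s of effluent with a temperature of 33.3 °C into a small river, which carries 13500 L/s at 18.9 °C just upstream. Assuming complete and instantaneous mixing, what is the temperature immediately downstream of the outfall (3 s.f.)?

20.2 °C

Flow-weighted mixing: C = (Q_r C_r + Q_w C_w)/(Q_r + Q_w)
= (13500×18.9 + 1290×33.3)/(13500 + 1290) = 298100/14790 = 20.16 °C.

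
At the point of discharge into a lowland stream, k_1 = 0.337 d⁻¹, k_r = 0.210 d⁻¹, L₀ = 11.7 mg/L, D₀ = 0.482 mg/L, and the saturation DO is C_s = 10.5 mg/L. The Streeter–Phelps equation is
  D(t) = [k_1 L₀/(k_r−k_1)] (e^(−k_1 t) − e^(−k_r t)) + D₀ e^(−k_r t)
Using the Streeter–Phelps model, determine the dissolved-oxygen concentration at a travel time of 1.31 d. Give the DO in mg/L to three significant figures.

k_1 L₀/(k_r−k_1) = 0.337×11.7/(0.210−0.337) = 3.943/-0.1270 = -31.05 mg/L.
e^(−k_1 t) = e^(−0.337×1.310) = 0.6431; e^(−k_r t) = e^(−0.210×1.310) = 0.7595.
D = -31.05 × (0.6431 − 0.7595) + 0.482 × 0.7595 = 3.614 + 0.3661 = 3.980 mg/L.
DO = C_s − D = 10.5 − 3.980 = 6.520 mg/L.

DO ≈ 6.52 mg/L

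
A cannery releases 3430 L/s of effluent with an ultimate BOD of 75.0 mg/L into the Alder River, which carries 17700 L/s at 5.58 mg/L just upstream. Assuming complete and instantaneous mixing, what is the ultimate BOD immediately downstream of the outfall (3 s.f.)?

16.8 mg/L

Flow-weighted mixing: C = (Q_r C_r + Q_w C_w)/(Q_r + Q_w)
= (17700×5.58 + 3430×75.0)/(17700 + 3430) = 356000/21130 = 16.85 mg/L.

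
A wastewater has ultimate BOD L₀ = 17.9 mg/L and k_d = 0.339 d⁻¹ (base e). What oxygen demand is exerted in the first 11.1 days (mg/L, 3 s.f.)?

y ≈ 17.5 mg/L

y_t = L₀(1 − e^(−k_d t)) = 17.9 × (1 − e^(−0.339×11.1))
= 17.9 × (1 − 0.02322) = 17.9 × 0.9768 = 17.48 mg/L.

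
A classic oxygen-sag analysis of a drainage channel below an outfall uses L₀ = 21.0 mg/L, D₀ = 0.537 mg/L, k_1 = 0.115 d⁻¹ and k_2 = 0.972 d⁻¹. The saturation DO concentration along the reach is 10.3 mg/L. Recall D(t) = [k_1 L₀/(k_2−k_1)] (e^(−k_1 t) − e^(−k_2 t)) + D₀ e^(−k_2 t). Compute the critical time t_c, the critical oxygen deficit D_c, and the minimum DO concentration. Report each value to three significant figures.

t_c ≈ 2.24 d; D_c ≈ 1.92 mg/L; min DO ≈ 8.38 mg/L

At the critical point dD/dt = 0, so k_1 L₀ e^(−k_1 t) = k_2 D. Substituting D(t) from the Streeter–Phelps equation and solving for t gives
t_c = ln[(k_2/k_1)(1 − D₀(k_2−k_1)/(k_1 L₀))] / (k_2−k_1).
Here k_2−k_1 = 0.8570 d⁻¹ and 1 − D₀(k_2−k_1)/(k_1 L₀) = 1 − 0.537×0.8570/(0.115×21.0) = 0.8094, so
t_c = ln(8.452 × 0.8094) / 0.8570 = 1.923 / 0.8570 = 2.244 d.
D_c = (k_1/k_2) L₀ e^(−k_1 t_c) = (0.115/0.972) × 21.0 × e^(−0.115×2.244) = 0.1183 × 21.0 × 0.7726 = 1.919 mg/L.
Minimum DO = C_s − D_c = 10.3 − 1.919 = 8.381 mg/L.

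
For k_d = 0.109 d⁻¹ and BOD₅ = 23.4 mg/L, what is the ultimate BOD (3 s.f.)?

L₀ ≈ 55.7 mg/L

BOD₅ = L₀(1 − e^(−5k_d)) ⇒ L₀ = BOD₅ / (1 − e^(−5×0.109))
= 23.4 / (1 − 0.5798) = 23.4 / 0.4202 = 55.69 mg/L.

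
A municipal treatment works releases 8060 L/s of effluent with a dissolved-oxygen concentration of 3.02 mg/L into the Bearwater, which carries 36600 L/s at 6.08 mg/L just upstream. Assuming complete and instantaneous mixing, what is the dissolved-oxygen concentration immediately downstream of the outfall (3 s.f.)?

5.53 mg/L

Flow-weighted mixing: C = (Q_r C_r + Q_w C_w)/(Q_r + Q_w)
= (36600×6.08 + 8060×3.02)/(36600 + 8060) = 246900/44660 = 5.528 mg/L.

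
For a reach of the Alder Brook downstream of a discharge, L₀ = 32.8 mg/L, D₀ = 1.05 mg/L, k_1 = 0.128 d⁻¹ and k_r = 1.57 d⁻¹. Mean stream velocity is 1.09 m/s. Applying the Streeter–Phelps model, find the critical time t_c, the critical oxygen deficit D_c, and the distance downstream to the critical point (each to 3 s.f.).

At the critical point dD/dt = 0, so k_1 L₀ e^(−k_1 t) = k_r D. Substituting D(t) from the Streeter–Phelps equation and solving for t gives
t_c = ln[(k_r/k_1)(1 − D₀(k_r−k_1)/(k_1 L₀))] / (k_r−k_1).
Here k_r−k_1 = 1.442 d⁻¹ and 1 − D₀(k_r−k_1)/(k_1 L₀) = 1 − 1.05×1.442/(0.128×32.8) = 0.6394, so
t_c = ln(12.27 × 0.6394) / 1.442 = 2.060 / 1.442 = 1.428 d.
L(t_c) = L₀ e^(−k_1 t_c) = 32.8 × 0.8329 = 27.32 mg/L, and at the critical point k_r D_c = k_1 L, so D_c = (0.128/1.57) × 27.32 = 2.227 mg/L.
x_c = v t_c = 1.09 m/s × 1.428 d × 86400 s/d = 134500 m ≈ 135 km.

t_c ≈ 1.43 d; D_c ≈ 2.23 mg/L; x_c ≈ 135 km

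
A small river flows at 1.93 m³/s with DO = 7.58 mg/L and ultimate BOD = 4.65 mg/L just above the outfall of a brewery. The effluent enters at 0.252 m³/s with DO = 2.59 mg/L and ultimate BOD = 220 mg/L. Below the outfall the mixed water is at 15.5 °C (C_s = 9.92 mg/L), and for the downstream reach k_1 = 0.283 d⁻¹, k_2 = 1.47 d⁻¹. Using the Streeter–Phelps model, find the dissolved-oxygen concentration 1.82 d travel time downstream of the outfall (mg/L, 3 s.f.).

DO ≈ 6.00 mg/L

Mixed DO = (1.93×7.58 + 0.252×2.59)/(1.93+0.252) = 15.28/2.182 = 7.004 mg/L.
Mixed L₀ = (1.93×4.65 + 0.252×220)/(2.182) = 64.41/2.182 = 29.52 mg/L.
Initial deficit D₀ = C_s − DO₀ = 9.92 − 7.004 = 2.916 mg/L.
D(1.82) = [0.283×29.52/(1.47−0.283)](e^(−0.283×1.82) − e^(−1.47×1.82)) + 2.916 e^(−1.47×1.82)
= 7.038 × (0.5975 − 0.06888) + 2.916 × 0.06888 = 3.921 mg/L.
DO = 9.92 − 3.921 = 5.999 mg/L.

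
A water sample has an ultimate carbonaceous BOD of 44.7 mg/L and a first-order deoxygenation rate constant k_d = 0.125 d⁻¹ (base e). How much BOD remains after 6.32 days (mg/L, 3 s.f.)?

L_t = L₀ e^(−k_d t) = 44.7 × e^(−0.125×6.32) = 44.7 × 0.4538 = 20.29 mg/L.

L ≈ 20.3 mg/L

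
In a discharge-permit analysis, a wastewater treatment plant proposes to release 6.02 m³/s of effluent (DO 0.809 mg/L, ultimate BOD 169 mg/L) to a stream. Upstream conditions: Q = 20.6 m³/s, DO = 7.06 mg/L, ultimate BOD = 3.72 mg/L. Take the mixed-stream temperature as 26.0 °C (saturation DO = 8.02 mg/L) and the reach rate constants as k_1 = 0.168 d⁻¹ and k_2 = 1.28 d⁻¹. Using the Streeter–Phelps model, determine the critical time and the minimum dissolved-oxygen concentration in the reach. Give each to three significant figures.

t_c ≈ 1.39 d; minimum DO ≈ 3.75 mg/L

Mixed DO = (20.6×7.06 + 6.02×0.809)/(20.6+6.02) = 150.3/26.62 = 5.646 mg/L.
Mixed L₀ = (20.6×3.72 + 6.02×169)/(26.62) = 1094/26.62 = 41.10 mg/L.
Initial deficit D₀ = C_s − DO₀ = 8.02 − 5.646 = 2.374 mg/L.
t_c = (1/1.112) ln[(1.28/0.168)(1 − 2.374×1.112/(0.168×41.10))] = 0.8993 × ln(4.706) = 1.393 d.
D_c = (0.168/1.28) × 41.10 × e^(−0.168×1.393) = 0.1313 × 41.10 × 0.7914 = 4.269 mg/L.
Minimum DO = 8.02 − 4.269 = 3.751 mg/L.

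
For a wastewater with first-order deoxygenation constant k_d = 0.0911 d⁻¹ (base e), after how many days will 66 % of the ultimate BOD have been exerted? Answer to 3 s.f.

y/L₀ = 1 − e^(−k_d t) = 0.66 ⇒ e^(−k_d t) = 0.340
t = −ln(0.340) / 0.0911 = 1.079 / 0.0911 = 11.84 d.

t ≈ 11.8 d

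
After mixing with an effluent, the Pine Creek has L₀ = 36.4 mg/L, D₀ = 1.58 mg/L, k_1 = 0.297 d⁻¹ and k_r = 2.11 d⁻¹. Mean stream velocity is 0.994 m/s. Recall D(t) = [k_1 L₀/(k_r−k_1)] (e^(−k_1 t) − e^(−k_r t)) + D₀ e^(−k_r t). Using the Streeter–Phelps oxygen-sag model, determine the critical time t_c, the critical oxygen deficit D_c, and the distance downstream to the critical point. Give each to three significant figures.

With k_r/k_1 = 7.104 and 1 − D₀(k_r−k_1)/(k_1 L₀) = 0.7350,
t_c = ln(7.104 × 0.7350) / (2.11 − 0.297) = ln(5.222) / 1.813 = 1.653/1.813 = 0.9117 d.
L(t_c) = L₀ e^(−k_1 t_c) = 36.4 × 0.7628 = 27.77 mg/L, and at the critical point k_r D_c = k_1 L, so D_c = (0.297/2.11) × 27.77 = 3.908 mg/L.
x_c = v t_c = 0.994 m/s × 0.9117 d × 86400 s/d = 78300 m ≈ 78.3 km.

t_c ≈ 0.912 d; D_c ≈ 3.91 mg/L; x_c ≈ 78.3 km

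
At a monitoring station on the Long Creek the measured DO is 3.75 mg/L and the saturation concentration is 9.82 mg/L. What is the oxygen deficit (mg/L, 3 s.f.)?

D = C_s − C = 9.82 − 3.75 = 6.07 mg/L.

D ≈ 6.07 mg/L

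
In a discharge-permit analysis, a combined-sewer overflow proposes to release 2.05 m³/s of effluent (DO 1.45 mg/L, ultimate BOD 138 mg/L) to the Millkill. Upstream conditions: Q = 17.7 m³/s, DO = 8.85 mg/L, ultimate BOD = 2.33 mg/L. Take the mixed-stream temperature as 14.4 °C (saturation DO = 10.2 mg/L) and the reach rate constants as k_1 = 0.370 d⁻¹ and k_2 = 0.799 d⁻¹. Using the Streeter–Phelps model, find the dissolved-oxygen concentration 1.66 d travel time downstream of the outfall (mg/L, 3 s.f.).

DO ≈ 5.74 mg/L

Mixed DO = (17.7×8.85 + 2.05×1.45)/(17.7+2.05) = 159.6/19.75 = 8.082 mg/L.
Mixed L₀ = (17.7×2.33 + 2.05×138)/(19.75) = 324.1/19.75 = 16.41 mg/L.
Initial deficit D₀ = C_s − DO₀ = 10.2 − 8.082 = 2.118 mg/L.
D(1.66) = [0.370×16.41/(0.799−0.370)](e^(−0.370×1.66) − e^(−0.799×1.66)) + 2.118 e^(−0.799×1.66)
= 14.16 × (0.5411 − 0.2654) + 2.118 × 0.2654 = 4.464 mg/L.
DO = 10.2 − 4.464 = 5.736 mg/L.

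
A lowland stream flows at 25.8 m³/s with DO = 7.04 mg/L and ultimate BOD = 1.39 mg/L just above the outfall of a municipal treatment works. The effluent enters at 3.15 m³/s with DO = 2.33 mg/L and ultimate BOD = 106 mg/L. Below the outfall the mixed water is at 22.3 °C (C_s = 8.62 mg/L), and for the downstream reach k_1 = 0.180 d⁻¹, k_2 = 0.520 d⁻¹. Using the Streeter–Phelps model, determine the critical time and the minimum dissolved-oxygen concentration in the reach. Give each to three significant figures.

Mixed DO = (25.8×7.04 + 3.15×2.33)/(25.8+3.15) = 189.0/28.95 = 6.528 mg/L.
Mixed L₀ = (25.8×1.39 + 3.15×106)/(28.95) = 369.8/28.95 = 12.77 mg/L.
Initial deficit D₀ = C_s − DO₀ = 8.62 − 6.528 = 2.092 mg/L.
t_c = (1/0.3400) ln[(0.520/0.180)(1 − 2.092×0.3400/(0.180×12.77))] = 2.941 × ln(1.995) = 2.031 d.
D_c = (0.180/0.520) × 12.77 × e^(−0.180×2.031) = 0.3462 × 12.77 × 0.6938 = 3.067 mg/L.
Minimum DO = 8.62 − 3.067 = 5.553 mg/L.

t_c ≈ 2.03 d; minimum DO ≈ 5.55 mg/L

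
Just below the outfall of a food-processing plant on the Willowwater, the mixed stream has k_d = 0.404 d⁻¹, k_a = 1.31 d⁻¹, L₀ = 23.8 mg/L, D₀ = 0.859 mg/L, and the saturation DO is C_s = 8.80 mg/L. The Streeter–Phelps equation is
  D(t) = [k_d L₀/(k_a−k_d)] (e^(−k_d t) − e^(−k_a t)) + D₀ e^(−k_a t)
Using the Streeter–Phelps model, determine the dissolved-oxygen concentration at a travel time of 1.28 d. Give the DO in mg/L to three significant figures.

DO ≈ 4.30 mg/L

k_d L₀/(k_a−k_d) = 0.404×23.8/(1.31−0.404) = 9.615/0.9060 = 10.61 mg/L.
e^(−k_d t) = e^(−0.404×1.280) = 0.5962; e^(−k_a t) = e^(−1.31×1.280) = 0.1870.
D = 10.61 × (0.5962 − 0.1870) + 0.859 × 0.1870 = 4.343 + 0.1606 = 4.504 mg/L.
DO = C_s − D = 8.80 − 4.504 = 4.296 mg/L.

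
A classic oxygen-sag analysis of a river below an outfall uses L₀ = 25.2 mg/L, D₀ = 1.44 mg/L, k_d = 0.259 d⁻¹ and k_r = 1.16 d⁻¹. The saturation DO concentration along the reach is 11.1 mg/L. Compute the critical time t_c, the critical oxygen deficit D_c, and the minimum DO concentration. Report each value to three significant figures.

t_c = [1/(k_r−k_d)] ln[(k_r/k_d)(1 − D₀(k_r−k_d)/(k_d L₀))]
= [1/(1.16−0.259)] ln[(1.16/0.259)(1 − 1.44×0.9010/(0.259×25.2))]
= (1/0.9010) ln[4.479 × 0.8012] = 1.110 × ln(3.588) = 1.110 × 1.278 = 1.418 d.
L(t_c) = L₀ e^(−k_d t_c) = 25.2 × 0.6926 = 17.45 mg/L, and at the critical point k_r D_c = k_d L, so D_c = (0.259/1.16) × 17.45 = 3.897 mg/L.
Minimum DO = C_s − D_c = 11.1 − 3.897 = 7.203 mg/L.

t_c ≈ 1.42 d; D_c ≈ 3.90 mg/L; min DO ≈ 7.20 mg/L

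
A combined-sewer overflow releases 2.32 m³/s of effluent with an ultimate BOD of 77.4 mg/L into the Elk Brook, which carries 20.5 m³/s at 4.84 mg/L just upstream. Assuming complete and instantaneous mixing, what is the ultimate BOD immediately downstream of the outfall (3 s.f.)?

Flow-weighted mixing: C = (Q_r C_r + Q_w C_w)/(Q_r + Q_w)
= (20.5×4.84 + 2.32×77.4)/(20.5 + 2.32) = 278.8/22.82 = 12.22 mg/L.

12.2 mg/L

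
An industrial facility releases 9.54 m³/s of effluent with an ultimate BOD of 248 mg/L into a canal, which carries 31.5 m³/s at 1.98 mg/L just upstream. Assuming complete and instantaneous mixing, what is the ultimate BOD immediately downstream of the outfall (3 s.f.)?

Flow-weighted mixing: C = (Q_r C_r + Q_w C_w)/(Q_r + Q_w)
= (31.5×1.98 + 9.54×248)/(31.5 + 9.54) = 2428/41.04 = 59.17 mg/L.

59.2 mg/L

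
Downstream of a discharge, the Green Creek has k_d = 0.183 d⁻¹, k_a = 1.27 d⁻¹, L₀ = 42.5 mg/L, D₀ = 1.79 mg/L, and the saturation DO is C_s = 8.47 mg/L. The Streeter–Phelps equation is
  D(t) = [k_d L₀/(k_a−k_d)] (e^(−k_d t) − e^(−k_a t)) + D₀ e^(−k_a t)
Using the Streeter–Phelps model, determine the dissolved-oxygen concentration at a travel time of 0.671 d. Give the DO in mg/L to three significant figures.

k_d L₀/(k_a−k_d) = 0.183×42.5/(1.27−0.183) = 7.777/1.087 = 7.155 mg/L.
e^(−k_d t) = e^(−0.183×0.6710) = 0.8844; e^(−k_a t) = e^(−1.27×0.6710) = 0.4265.
D = 7.155 × (0.8844 − 0.4265) + 1.79 × 0.4265 = 3.277 + 0.7634 = 4.040 mg/L.
DO = C_s − D = 8.47 − 4.040 = 4.430 mg/L.

DO ≈ 4.43 mg/L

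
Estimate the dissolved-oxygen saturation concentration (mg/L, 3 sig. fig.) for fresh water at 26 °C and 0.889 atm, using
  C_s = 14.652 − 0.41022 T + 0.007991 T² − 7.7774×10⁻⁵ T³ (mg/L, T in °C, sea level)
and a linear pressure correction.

C_s ≈ 7.13 mg/L

At sea level: C_s = 14.652 − 0.41022×26 + 0.007991×26² − 7.7774×10⁻⁵×26³ = 8.021 mg/L.
Pressure correction: C_s' = 8.021 × 0.889 = 7.131 mg/L.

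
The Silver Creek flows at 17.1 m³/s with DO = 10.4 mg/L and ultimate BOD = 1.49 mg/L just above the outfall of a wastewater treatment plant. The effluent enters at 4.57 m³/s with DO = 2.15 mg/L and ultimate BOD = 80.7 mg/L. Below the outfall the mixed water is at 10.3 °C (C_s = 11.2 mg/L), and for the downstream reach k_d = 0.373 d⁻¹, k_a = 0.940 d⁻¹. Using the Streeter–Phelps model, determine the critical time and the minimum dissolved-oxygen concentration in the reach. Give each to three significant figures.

Mixed DO = (17.1×10.4 + 4.57×2.15)/(17.1+4.57) = 187.7/21.67 = 8.660 mg/L.
Mixed L₀ = (17.1×1.49 + 4.57×80.7)/(21.67) = 394.3/21.67 = 18.19 mg/L.
Initial deficit D₀ = C_s − DO₀ = 11.2 − 8.660 = 2.540 mg/L.
t_c = (1/0.5670) ln[(0.940/0.373)(1 − 2.540×0.5670/(0.373×18.19))] = 1.764 × ln(1.985) = 1.210 d.
D_c = (0.373/0.940) × 18.19 × e^(−0.373×1.210) = 0.3968 × 18.19 × 0.6369 = 4.598 mg/L.
Minimum DO = 11.2 − 4.598 = 6.602 mg/L.

t_c ≈ 1.21 d; minimum DO ≈ 6.60 mg/L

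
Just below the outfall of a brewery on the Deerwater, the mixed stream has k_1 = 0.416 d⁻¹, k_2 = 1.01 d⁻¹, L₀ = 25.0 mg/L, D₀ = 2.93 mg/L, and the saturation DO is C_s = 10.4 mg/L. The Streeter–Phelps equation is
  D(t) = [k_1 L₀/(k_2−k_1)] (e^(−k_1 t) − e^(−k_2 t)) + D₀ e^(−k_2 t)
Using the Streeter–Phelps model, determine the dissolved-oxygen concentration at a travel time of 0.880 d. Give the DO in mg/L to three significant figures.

k_1 L₀/(k_2−k_1) = 0.416×25.0/(1.01−0.416) = 10.40/0.5940 = 17.51 mg/L.
e^(−k_1 t) = e^(−0.416×0.8800) = 0.6934; e^(−k_2 t) = e^(−1.01×0.8800) = 0.4111.
D = 17.51 × (0.6934 − 0.4111) + 2.93 × 0.4111 = 4.943 + 1.205 = 6.147 mg/L.
DO = C_s − D = 10.4 − 6.147 = 4.253 mg/L.

DO ≈ 4.25 mg/L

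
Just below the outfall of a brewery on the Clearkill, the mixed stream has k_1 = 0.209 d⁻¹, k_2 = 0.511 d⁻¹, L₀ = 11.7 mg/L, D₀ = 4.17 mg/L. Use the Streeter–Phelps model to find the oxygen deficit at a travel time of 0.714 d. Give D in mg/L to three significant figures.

k_1 L₀/(k_2−k_1) = 0.209×11.7/(0.511−0.209) = 2.445/0.3020 = 8.097 mg/L.
e^(−k_1 t) = e^(−0.209×0.7140) = 0.8614; e^(−k_2 t) = e^(−0.511×0.7140) = 0.6943.
D = 8.097 × (0.8614 − 0.6943) + 4.17 × 0.6943 = 1.353 + 2.895 = 4.248 mg/L.

D ≈ 4.25 mg/L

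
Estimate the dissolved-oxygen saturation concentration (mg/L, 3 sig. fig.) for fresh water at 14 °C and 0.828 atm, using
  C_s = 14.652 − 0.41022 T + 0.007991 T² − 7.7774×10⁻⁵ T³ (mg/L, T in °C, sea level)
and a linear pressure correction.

At sea level: C_s = 14.652 − 0.41022×14 + 0.007991×14² − 7.7774×10⁻⁵×14³ = 10.26 mg/L.
Pressure correction: C_s' = 10.26 × 0.828 = 8.497 mg/L.

C_s ≈ 8.50 mg/L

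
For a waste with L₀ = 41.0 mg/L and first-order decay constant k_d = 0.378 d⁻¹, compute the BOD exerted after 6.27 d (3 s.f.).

y ≈ 37.2 mg/L

y_t = L₀(1 − e^(−k_d t)) = 41.0 × (1 − e^(−0.378×6.27))
= 41.0 × (1 − 0.09348) = 41.0 × 0.9065 = 37.17 mg/L.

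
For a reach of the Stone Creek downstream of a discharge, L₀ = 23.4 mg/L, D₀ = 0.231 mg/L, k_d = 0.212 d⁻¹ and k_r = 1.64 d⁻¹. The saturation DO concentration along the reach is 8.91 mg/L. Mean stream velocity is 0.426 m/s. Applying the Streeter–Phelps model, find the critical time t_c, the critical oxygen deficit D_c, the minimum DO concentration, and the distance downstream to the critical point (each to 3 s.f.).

t_c = [1/(k_r−k_d)] ln[(k_r/k_d)(1 − D₀(k_r−k_d)/(k_d L₀))]
= [1/(1.64−0.212)] ln[(1.64/0.212)(1 − 0.231×1.428/(0.212×23.4))]
= (1/1.428) ln[7.736 × 0.9335] = 0.7003 × ln(7.221) = 0.7003 × 1.977 = 1.384 d.
L(t_c) = L₀ e^(−k_d t_c) = 23.4 × 0.7456 = 17.45 mg/L, and at the critical point k_r D_c = k_d L, so D_c = (0.212/1.64) × 17.45 = 2.255 mg/L.
Minimum DO = C_s − D_c = 8.91 − 2.255 = 6.655 mg/L.
x_c = v t_c = 0.426 m/s × 1.384 d × 86400 s/d = 50960 m ≈ 51.0 km.

t_c ≈ 1.38 d; D_c ≈ 2.26 mg/L; min DO ≈ 6.65 mg/L; x_c ≈ 51.0 km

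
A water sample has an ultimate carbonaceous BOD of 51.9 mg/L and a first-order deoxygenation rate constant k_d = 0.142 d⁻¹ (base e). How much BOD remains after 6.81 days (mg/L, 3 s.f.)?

L_t = L₀ e^(−k_d t) = 51.9 × e^(−0.142×6.81) = 51.9 × 0.3802 = 19.73 mg/L.

L ≈ 19.7 mg/L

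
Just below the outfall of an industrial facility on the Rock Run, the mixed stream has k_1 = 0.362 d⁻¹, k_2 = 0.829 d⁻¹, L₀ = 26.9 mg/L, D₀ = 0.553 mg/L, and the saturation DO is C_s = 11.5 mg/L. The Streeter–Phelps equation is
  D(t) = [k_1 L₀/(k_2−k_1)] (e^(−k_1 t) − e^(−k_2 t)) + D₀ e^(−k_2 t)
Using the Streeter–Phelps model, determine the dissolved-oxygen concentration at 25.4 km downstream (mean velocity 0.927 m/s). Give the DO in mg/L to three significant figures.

DO ≈ 8.52 mg/L

Travel time t = x/v = 25.4 km / (0.927 m/s) = 25400 m / 0.927 m/s = 27400 s = 0.3171 d.
k_1 L₀/(k_2−k_1) = 0.362×26.9/(0.829−0.362) = 9.738/0.4670 = 20.85 mg/L.
e^(−k_1 t) = e^(−0.362×0.3171) = 0.8915; e^(−k_2 t) = e^(−0.829×0.3171) = 0.7688.
D = 20.85 × (0.8915 − 0.7688) + 0.553 × 0.7688 = 2.559 + 0.4252 = 2.984 mg/L.
DO = C_s − D = 11.5 − 2.984 = 8.516 mg/L.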